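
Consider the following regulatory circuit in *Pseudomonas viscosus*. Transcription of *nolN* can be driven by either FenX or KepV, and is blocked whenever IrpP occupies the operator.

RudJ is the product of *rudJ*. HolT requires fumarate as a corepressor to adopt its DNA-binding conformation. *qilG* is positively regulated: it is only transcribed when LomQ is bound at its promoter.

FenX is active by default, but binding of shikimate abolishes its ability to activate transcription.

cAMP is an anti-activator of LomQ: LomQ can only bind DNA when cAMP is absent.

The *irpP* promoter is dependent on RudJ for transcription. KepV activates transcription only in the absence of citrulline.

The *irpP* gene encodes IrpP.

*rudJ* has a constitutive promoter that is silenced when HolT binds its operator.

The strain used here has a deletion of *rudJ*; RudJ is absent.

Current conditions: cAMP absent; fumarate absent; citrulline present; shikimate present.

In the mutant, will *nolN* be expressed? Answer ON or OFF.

OFF

RudJ is non-functional in this strain, so it has no effect.
Required activator RudJ is absent, so *irpP* is not transcribed.
So IrpP is not produced.
Shikimate is present, so FenX is inactive.
Citrulline is present, so KepV is inactive.
No activator is available at the *nolN* promoter, so *nolN* is not transcribed.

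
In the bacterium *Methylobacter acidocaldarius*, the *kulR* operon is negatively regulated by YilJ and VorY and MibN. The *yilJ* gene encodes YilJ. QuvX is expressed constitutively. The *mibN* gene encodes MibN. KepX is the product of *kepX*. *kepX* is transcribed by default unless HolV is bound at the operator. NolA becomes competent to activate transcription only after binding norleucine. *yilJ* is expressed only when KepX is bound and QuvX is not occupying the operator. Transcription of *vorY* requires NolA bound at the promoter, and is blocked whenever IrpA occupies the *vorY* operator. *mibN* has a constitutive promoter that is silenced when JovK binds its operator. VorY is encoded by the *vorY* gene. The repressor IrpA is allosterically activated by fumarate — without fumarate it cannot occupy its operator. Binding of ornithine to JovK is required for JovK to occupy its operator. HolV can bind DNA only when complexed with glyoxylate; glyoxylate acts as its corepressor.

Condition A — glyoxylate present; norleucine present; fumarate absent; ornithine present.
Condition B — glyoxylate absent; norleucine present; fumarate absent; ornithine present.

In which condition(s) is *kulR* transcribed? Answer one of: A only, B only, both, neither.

neither

Condition A:
QuvX is produced constitutively and is active.
Glyoxylate is present, so HolV is active.
With repressor HolV bound, *kepX* is not transcribed.
So KepX is not produced.
With repressor QuvX bound, *yilJ* is not transcribed.
So YilJ is not produced.
Norleucine is present, so NolA is active.
Fumarate is absent, so IrpA is inactive.
No repressor is bound and NolA is active, so *vorY* is transcribed.
So VorY is produced and active.
Ornithine is present, so JovK is active.
With repressor JovK bound, *mibN* is not transcribed.
So MibN is not produced.
With repressor VorY bound, *kulR* is not transcribed.
→ *kulR* is OFF in A.
Condition B:
QuvX is produced constitutively and is active.
Glyoxylate is absent, so HolV is inactive.
With no repressor bound, *kepX* is transcribed.
So KepX is produced and active.
With repressor QuvX bound, *yilJ* is not transcribed.
So YilJ is not produced.
Norleucine is present, so NolA is active.
Fumarate is absent, so IrpA is inactive.
No repressor is bound and NolA is active, so *vorY* is transcribed.
So VorY is produced and active.
Ornithine is present, so JovK is active.
With repressor JovK bound, *mibN* is not transcribed.
So MibN is not produced.
With repressor VorY bound, *kulR* is not transcribed.
→ *kulR* is OFF in B.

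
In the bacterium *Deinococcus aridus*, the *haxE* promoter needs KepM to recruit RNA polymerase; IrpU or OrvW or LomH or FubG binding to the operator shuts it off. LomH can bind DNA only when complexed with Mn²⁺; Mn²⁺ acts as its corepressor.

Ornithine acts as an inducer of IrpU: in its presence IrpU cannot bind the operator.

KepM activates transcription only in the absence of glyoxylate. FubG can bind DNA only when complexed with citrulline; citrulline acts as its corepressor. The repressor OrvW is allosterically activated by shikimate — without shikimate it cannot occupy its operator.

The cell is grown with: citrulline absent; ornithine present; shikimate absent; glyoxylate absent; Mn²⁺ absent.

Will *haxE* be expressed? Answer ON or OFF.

Glyoxylate is absent, so KepM is active.
Ornithine is present, so IrpU is inactive.
Shikimate is absent, so OrvW is inactive.
Mn²⁺ is absent, so LomH is inactive.
Citrulline is absent, so FubG is inactive.
No repressor is bound and KepM is active, so *haxE* is transcribed.

ON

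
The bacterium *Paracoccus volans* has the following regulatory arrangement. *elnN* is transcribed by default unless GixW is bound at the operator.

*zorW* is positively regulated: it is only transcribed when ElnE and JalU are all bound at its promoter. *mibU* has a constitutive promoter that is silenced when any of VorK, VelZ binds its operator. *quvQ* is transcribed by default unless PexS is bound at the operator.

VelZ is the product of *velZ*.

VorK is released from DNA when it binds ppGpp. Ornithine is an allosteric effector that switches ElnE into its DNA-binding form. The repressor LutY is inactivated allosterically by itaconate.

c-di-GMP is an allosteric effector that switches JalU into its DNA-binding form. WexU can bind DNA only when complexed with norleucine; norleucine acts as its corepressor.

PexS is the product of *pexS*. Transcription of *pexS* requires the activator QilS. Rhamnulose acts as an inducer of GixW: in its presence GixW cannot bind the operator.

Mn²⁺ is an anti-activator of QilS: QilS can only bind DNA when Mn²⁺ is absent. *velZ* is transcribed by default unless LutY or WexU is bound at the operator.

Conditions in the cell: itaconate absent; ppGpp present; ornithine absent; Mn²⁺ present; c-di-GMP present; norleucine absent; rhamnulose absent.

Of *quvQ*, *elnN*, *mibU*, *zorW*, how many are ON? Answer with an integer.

Mn²⁺ is present, so QilS is inactive.
Required activator QilS is absent, so *pexS* is not transcribed.
So PexS is not produced.
With no repressor bound, *quvQ* is transcribed.
→ *quvQ* is ON.
Rhamnulose is absent, so GixW is active.
With repressor GixW bound, *elnN* is not transcribed.
→ *elnN* is OFF.
ppGpp is present, so VorK is inactive.
Itaconate is absent, so LutY is active.
Norleucine is absent, so WexU is inactive.
With repressor LutY bound, *velZ* is not transcribed.
So VelZ is not produced.
With no repressor bound, *mibU* is transcribed.
→ *mibU* is ON.
Ornithine is absent, so ElnE is inactive.
c-di-GMP is present, so JalU is active.
Required activator ElnE is absent, so *zorW* is not transcribed.
→ *zorW* is OFF.
2 of the 4 genes are transcribed.

2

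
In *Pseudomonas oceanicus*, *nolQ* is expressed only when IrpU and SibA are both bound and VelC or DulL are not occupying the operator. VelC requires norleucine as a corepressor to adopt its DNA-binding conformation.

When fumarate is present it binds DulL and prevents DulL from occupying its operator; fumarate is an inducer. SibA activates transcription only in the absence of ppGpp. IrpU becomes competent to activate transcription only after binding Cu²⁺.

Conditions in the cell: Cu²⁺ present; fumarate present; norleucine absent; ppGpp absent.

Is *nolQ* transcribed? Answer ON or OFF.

ON

Cu²⁺ is present, so IrpU is active.
Norleucine is absent, so VelC is inactive.
Fumarate is present, so DulL is inactive.
ppGpp is absent, so SibA is active.
No repressor is bound and IrpU and SibA are active, so *nolQ* is transcribed.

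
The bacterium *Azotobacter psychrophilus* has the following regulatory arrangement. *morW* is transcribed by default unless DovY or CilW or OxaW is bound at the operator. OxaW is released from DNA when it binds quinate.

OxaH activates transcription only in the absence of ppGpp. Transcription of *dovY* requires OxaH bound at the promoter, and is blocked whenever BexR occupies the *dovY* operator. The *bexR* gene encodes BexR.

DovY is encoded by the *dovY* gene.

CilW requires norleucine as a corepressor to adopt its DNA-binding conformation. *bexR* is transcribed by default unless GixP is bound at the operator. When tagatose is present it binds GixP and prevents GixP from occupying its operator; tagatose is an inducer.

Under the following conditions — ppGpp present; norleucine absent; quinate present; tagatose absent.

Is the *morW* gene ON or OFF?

ON

Tagatose is absent, so GixP is active.
With repressor GixP bound, *bexR* is not transcribed.
So BexR is not produced.
ppGpp is present, so OxaH is inactive.
Required activator OxaH is absent, so *dovY* is not transcribed.
So DovY is not produced.
Norleucine is absent, so CilW is inactive.
Quinate is present, so OxaW is inactive.
With no repressor bound, *morW* is transcribed.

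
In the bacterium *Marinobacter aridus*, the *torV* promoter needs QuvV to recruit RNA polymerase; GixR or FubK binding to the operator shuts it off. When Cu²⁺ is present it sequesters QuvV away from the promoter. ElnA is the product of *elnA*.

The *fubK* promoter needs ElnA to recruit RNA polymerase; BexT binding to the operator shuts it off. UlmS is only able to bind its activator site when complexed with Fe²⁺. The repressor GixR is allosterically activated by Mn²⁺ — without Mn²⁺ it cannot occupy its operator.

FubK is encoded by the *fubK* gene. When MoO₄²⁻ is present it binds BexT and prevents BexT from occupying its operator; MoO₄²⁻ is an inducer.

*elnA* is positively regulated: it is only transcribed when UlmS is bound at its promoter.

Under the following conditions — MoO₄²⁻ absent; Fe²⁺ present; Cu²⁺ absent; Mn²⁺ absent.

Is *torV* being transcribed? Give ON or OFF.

Mn²⁺ is absent, so GixR is inactive.
Fe²⁺ is present, so UlmS is active.
No repressor is bound and UlmS is active, so *elnA* is transcribed.
So ElnA is produced and active.
MoO₄²⁻ is absent, so BexT is active.
With repressor BexT bound, *fubK* is not transcribed.
So FubK is not produced.
Cu²⁺ is absent, so QuvV is active.
No repressor is bound and QuvV is active, so *torV* is transcribed.

ON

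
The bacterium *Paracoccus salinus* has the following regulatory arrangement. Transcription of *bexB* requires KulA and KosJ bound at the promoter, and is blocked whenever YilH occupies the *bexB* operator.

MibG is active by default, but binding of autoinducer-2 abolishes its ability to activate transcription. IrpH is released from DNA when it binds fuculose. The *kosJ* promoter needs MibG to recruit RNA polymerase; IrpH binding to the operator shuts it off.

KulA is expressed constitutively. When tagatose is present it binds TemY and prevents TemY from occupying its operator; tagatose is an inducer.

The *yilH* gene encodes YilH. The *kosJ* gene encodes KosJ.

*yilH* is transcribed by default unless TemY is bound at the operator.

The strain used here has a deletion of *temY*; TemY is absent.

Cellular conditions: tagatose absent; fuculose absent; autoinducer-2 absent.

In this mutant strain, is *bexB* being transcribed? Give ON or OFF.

OFF

TemY is non-functional in this strain, so it has no effect.
With no repressor bound, *yilH* is transcribed.
So YilH is produced and active.
KulA is produced constitutively and is active.
Fuculose is absent, so IrpH is active.
Autoinducer-2 is absent, so MibG is active.
With repressor IrpH bound, *kosJ* is not transcribed.
So KosJ is not produced.
With repressor YilH bound, *bexB* is not transcribed.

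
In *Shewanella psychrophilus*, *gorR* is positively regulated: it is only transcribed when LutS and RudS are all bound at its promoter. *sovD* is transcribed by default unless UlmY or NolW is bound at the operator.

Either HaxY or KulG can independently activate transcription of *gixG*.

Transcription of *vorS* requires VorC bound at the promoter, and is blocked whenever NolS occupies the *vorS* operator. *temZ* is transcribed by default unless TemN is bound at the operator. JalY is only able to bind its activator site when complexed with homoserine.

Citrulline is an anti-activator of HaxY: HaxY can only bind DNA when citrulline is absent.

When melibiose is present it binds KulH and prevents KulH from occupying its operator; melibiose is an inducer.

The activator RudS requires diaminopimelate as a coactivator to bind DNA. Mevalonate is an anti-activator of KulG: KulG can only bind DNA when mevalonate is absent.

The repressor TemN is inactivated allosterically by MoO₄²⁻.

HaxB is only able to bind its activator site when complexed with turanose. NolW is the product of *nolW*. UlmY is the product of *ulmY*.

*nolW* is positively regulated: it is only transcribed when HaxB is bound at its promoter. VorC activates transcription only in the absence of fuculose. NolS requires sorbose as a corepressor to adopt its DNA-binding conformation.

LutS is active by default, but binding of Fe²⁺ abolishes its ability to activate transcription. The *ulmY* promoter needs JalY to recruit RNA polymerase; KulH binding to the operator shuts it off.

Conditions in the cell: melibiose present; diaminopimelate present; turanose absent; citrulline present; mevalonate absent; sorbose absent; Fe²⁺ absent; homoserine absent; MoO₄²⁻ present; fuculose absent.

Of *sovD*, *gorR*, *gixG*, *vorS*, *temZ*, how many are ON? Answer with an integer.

5

Homoserine is absent, so JalY is inactive.
Melibiose is present, so KulH is inactive.
Required activator JalY is absent, so *ulmY* is not transcribed.
So UlmY is not produced.
Turanose is absent, so HaxB is inactive.
Required activator HaxB is absent, so *nolW* is not transcribed.
So NolW is not produced.
With no repressor bound, *sovD* is transcribed.
→ *sovD* is ON.
Fe²⁺ is absent, so LutS is active.
Diaminopimelate is present, so RudS is active.
No repressor is bound and LutS and RudS are active, so *gorR* is transcribed.
→ *gorR* is ON.
Citrulline is present, so HaxY is inactive.
Mevalonate is absent, so KulG is active.
Activator KulG is present, so *gixG* is transcribed.
→ *gixG* is ON.
Sorbose is absent, so NolS is inactive.
Fuculose is absent, so VorC is active.
No repressor is bound and VorC is active, so *vorS* is transcribed.
→ *vorS* is ON.
MoO₄²⁻ is present, so TemN is inactive.
With no repressor bound, *temZ* is transcribed.
→ *temZ* is ON.
5 of the 5 genes are transcribed.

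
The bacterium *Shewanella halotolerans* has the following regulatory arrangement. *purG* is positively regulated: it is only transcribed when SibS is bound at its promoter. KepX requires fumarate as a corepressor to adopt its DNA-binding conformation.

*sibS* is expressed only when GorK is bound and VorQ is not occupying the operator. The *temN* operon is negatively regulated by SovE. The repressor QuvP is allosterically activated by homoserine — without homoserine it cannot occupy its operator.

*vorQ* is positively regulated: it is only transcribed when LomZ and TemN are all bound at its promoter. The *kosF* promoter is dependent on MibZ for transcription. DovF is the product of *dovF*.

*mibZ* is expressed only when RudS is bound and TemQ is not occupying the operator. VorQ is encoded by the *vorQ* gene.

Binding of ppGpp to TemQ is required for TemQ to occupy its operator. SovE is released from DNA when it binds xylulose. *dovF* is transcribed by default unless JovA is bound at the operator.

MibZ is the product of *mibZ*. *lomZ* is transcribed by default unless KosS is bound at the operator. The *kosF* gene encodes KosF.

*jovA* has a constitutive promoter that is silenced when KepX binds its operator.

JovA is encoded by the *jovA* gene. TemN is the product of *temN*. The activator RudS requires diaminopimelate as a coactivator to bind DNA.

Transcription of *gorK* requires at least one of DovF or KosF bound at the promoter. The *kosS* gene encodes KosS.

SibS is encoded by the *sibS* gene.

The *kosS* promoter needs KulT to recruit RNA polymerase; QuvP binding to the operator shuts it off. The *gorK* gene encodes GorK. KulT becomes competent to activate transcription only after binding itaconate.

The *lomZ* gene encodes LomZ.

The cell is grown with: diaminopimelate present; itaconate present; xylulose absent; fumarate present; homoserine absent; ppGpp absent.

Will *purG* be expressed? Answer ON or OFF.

Fumarate is present, so KepX is active.
With repressor KepX bound, *jovA* is not transcribed.
So JovA is not produced.
With no repressor bound, *dovF* is transcribed.
So DovF is produced and active.
ppGpp is absent, so TemQ is inactive.
Diaminopimelate is present, so RudS is active.
No repressor is bound and RudS is active, so *mibZ* is transcribed.
So MibZ is produced and active.
No repressor is bound and MibZ is active, so *kosF* is transcribed.
So KosF is produced and active.
Activator DovF is present, so *gorK* is transcribed.
So GorK is produced and active.
Homoserine is absent, so QuvP is inactive.
Itaconate is present, so KulT is active.
No repressor is bound and KulT is active, so *kosS* is transcribed.
So KosS is produced and active.
With repressor KosS bound, *lomZ* is not transcribed.
So LomZ is not produced.
Xylulose is absent, so SovE is active.
With repressor SovE bound, *temN* is not transcribed.
So TemN is not produced.
Required activator LomZ is absent, so *vorQ* is not transcribed.
So VorQ is not produced.
No repressor is bound and GorK is active, so *sibS* is transcribed.
So SibS is produced and active.
No repressor is bound and SibS is active, so *purG* is transcribed.

ON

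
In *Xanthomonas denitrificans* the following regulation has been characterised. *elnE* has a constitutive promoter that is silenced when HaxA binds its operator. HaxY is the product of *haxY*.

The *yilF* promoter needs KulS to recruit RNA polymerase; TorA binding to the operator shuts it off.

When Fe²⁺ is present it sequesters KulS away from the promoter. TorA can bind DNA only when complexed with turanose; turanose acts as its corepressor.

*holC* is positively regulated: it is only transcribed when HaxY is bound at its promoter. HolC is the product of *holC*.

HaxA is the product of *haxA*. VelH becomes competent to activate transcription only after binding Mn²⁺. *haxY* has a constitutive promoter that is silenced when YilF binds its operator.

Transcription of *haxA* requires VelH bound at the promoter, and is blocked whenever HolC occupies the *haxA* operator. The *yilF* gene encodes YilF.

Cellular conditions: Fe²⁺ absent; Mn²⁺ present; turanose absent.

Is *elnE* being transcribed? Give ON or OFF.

OFF

Turanose is absent, so TorA is inactive.
Fe²⁺ is absent, so KulS is active.
No repressor is bound and KulS is active, so *yilF* is transcribed.
So YilF is produced and active.
With repressor YilF bound, *haxY* is not transcribed.
So HaxY is not produced.
Required activator HaxY is absent, so *holC* is not transcribed.
So HolC is not produced.
Mn²⁺ is present, so VelH is active.
No repressor is bound and VelH is active, so *haxA* is transcribed.
So HaxA is produced and active.
With repressor HaxA bound, *elnE* is not transcribed.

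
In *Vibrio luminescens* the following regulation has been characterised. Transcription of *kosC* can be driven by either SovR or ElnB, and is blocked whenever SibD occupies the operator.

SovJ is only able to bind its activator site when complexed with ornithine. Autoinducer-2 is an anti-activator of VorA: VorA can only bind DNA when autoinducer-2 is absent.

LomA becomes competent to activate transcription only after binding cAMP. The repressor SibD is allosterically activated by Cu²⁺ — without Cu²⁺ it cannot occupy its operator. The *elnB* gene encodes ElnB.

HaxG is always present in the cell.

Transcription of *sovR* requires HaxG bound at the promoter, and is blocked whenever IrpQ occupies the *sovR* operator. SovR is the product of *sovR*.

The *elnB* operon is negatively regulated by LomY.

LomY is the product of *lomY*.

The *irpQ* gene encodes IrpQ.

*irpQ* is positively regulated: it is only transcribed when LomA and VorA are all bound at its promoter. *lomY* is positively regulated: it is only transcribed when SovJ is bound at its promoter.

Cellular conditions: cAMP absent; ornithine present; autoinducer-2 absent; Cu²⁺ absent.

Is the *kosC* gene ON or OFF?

ON

Cu²⁺ is absent, so SibD is inactive.
HaxG is produced constitutively and is active.
cAMP is absent, so LomA is inactive.
Autoinducer-2 is absent, so VorA is active.
Required activator LomA is absent, so *irpQ* is not transcribed.
So IrpQ is not produced.
No repressor is bound and HaxG is active, so *sovR* is transcribed.
So SovR is produced and active.
Ornithine is present, so SovJ is active.
No repressor is bound and SovJ is active, so *lomY* is transcribed.
So LomY is produced and active.
With repressor LomY bound, *elnB* is not transcribed.
So ElnB is not produced.
Activator SovR is present, so *kosC* is transcribed.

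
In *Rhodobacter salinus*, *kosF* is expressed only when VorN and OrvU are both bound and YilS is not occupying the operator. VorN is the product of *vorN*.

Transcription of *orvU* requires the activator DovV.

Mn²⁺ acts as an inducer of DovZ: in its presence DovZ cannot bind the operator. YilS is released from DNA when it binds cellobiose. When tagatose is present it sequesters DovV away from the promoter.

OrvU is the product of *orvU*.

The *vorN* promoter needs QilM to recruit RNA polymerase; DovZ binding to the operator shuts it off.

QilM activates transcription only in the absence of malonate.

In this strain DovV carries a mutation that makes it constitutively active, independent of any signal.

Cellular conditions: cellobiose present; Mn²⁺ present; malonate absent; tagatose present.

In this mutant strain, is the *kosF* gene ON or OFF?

ON

Malonate is absent, so QilM is active.
Mn²⁺ is present, so DovZ is inactive.
No repressor is bound and QilM is active, so *vorN* is transcribed.
So VorN is produced and active.
Cellobiose is present, so YilS is inactive.
DovV is constitutively active in this strain.
No repressor is bound and DovV is active, so *orvU* is transcribed.
So OrvU is produced and active.
No repressor is bound and VorN and OrvU are active, so *kosF* is transcribed.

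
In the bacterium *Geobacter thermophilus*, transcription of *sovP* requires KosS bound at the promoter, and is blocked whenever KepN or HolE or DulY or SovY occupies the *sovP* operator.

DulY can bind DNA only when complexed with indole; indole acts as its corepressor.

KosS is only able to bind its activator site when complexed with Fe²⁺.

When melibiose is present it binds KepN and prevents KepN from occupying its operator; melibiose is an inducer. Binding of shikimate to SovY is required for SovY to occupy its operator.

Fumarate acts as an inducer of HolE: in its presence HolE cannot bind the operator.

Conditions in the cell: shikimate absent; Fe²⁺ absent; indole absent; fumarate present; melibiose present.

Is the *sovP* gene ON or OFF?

OFF

Melibiose is present, so KepN is inactive.
Fumarate is present, so HolE is inactive.
Indole is absent, so DulY is inactive.
Shikimate is absent, so SovY is inactive.
Fe²⁺ is absent, so KosS is inactive.
Required activator KosS is absent, so *sovP* is not transcribed.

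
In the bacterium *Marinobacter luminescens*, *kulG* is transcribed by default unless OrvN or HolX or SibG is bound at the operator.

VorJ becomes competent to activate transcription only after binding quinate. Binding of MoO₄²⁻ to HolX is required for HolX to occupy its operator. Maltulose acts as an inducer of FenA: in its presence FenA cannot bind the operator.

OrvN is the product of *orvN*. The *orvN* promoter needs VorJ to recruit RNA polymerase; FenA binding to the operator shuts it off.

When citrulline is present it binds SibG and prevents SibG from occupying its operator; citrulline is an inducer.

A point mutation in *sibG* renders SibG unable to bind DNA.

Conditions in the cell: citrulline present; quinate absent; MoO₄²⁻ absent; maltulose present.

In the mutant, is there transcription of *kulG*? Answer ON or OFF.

ON

Maltulose is present, so FenA is inactive.
Quinate is absent, so VorJ is inactive.
Required activator VorJ is absent, so *orvN* is not transcribed.
So OrvN is not produced.
MoO₄²⁻ is absent, so HolX is inactive.
SibG is non-functional in this strain, so it has no effect.
With no repressor bound, *kulG* is transcribed.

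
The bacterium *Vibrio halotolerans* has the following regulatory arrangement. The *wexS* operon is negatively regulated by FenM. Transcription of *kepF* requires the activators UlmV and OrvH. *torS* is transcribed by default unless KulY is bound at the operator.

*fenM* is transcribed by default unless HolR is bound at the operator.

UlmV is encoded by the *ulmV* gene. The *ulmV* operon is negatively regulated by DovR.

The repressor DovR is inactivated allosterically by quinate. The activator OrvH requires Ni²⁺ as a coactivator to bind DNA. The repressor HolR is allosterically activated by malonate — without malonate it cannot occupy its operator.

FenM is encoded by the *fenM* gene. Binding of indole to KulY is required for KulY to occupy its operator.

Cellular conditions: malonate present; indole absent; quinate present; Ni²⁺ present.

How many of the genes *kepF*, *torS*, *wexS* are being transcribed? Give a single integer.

Quinate is present, so DovR is inactive.
With no repressor bound, *ulmV* is transcribed.
So UlmV is produced and active.
Ni²⁺ is present, so OrvH is active.
No repressor is bound and UlmV and OrvH are active, so *kepF* is transcribed.
→ *kepF* is ON.
Indole is absent, so KulY is inactive.
With no repressor bound, *torS* is transcribed.
→ *torS* is ON.
Malonate is present, so HolR is active.
With repressor HolR bound, *fenM* is not transcribed.
So FenM is not produced.
With no repressor bound, *wexS* is transcribed.
→ *wexS* is ON.
3 of the 3 genes are transcribed.

3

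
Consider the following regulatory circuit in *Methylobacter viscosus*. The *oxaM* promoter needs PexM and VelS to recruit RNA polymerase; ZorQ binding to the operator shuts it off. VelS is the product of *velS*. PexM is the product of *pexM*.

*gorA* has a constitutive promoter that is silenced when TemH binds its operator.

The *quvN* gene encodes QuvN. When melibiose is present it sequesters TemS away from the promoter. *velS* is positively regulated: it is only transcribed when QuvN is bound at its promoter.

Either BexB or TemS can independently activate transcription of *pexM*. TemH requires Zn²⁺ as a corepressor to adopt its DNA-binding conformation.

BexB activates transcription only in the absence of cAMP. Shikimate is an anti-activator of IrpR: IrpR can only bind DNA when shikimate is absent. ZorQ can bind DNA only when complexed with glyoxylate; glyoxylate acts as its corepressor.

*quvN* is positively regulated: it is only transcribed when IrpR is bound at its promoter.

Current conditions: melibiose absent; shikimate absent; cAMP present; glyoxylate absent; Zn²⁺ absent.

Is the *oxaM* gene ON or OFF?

ON

cAMP is present, so BexB is inactive.
Melibiose is absent, so TemS is active.
Activator TemS is present, so *pexM* is transcribed.
So PexM is produced and active.
Glyoxylate is absent, so ZorQ is inactive.
Shikimate is absent, so IrpR is active.
No repressor is bound and IrpR is active, so *quvN* is transcribed.
So QuvN is produced and active.
No repressor is bound and QuvN is active, so *velS* is transcribed.
So VelS is produced and active.
No repressor is bound and PexM and VelS are active, so *oxaM* is transcribed.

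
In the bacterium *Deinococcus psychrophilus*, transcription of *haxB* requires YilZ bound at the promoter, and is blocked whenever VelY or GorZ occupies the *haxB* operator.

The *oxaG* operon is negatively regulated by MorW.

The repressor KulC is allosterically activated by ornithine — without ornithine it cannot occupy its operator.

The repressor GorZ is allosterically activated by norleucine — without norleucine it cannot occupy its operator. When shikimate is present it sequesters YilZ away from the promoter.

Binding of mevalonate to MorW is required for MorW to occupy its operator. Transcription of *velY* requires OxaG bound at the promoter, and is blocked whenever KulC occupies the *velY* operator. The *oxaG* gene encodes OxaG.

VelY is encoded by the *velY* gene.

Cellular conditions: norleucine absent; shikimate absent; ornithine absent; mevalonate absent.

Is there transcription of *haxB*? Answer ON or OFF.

Mevalonate is absent, so MorW is inactive.
With no repressor bound, *oxaG* is transcribed.
So OxaG is produced and active.
Ornithine is absent, so KulC is inactive.
No repressor is bound and OxaG is active, so *velY* is transcribed.
So VelY is produced and active.
Shikimate is absent, so YilZ is active.
Norleucine is absent, so GorZ is inactive.
With repressor VelY bound, *haxB* is not transcribed.

OFF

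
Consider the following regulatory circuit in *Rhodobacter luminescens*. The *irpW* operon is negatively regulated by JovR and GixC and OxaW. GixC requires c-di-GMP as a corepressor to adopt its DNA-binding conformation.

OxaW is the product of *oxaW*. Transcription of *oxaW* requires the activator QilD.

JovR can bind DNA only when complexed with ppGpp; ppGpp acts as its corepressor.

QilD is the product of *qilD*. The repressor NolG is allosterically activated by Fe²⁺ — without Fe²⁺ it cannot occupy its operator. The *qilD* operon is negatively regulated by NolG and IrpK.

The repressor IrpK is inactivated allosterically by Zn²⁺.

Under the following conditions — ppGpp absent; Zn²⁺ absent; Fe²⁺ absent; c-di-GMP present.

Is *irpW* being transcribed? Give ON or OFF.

OFF

ppGpp is absent, so JovR is inactive.
c-di-GMP is present, so GixC is active.
Fe²⁺ is absent, so NolG is inactive.
Zn²⁺ is absent, so IrpK is active.
With repressor IrpK bound, *qilD* is not transcribed.
So QilD is not produced.
Required activator QilD is absent, so *oxaW* is not transcribed.
So OxaW is not produced.
With repressor GixC bound, *irpW* is not transcribed.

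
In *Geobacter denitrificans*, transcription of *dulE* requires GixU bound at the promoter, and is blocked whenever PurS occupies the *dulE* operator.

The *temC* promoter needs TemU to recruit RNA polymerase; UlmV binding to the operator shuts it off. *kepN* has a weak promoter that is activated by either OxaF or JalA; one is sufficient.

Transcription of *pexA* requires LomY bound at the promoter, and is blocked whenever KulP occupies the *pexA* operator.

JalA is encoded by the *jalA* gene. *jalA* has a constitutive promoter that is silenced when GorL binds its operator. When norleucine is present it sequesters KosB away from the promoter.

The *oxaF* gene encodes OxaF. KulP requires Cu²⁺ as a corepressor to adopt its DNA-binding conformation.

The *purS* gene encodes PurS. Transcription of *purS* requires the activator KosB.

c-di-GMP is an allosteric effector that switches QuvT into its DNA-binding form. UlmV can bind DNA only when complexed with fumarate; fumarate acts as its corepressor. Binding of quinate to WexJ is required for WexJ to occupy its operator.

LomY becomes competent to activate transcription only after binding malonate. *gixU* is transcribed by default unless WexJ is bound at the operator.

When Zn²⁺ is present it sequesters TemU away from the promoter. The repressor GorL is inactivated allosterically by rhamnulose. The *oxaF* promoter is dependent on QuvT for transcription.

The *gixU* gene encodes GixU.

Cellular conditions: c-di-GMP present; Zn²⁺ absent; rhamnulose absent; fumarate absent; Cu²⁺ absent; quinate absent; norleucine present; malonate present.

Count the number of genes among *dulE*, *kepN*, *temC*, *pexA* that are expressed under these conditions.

4

Norleucine is present, so KosB is inactive.
Required activator KosB is absent, so *purS* is not transcribed.
So PurS is not produced.
Quinate is absent, so WexJ is inactive.
With no repressor bound, *gixU* is transcribed.
So GixU is produced and active.
No repressor is bound and GixU is active, so *dulE* is transcribed.
→ *dulE* is ON.
c-di-GMP is present, so QuvT is active.
No repressor is bound and QuvT is active, so *oxaF* is transcribed.
So OxaF is produced and active.
Rhamnulose is absent, so GorL is active.
With repressor GorL bound, *jalA* is not transcribed.
So JalA is not produced.
Activator OxaF is present, so *kepN* is transcribed.
→ *kepN* is ON.
Fumarate is absent, so UlmV is inactive.
Zn²⁺ is absent, so TemU is active.
No repressor is bound and TemU is active, so *temC* is transcribed.
→ *temC* is ON.
Cu²⁺ is absent, so KulP is inactive.
Malonate is present, so LomY is active.
No repressor is bound and LomY is active, so *pexA* is transcribed.
→ *pexA* is ON.
4 of the 4 genes are transcribed.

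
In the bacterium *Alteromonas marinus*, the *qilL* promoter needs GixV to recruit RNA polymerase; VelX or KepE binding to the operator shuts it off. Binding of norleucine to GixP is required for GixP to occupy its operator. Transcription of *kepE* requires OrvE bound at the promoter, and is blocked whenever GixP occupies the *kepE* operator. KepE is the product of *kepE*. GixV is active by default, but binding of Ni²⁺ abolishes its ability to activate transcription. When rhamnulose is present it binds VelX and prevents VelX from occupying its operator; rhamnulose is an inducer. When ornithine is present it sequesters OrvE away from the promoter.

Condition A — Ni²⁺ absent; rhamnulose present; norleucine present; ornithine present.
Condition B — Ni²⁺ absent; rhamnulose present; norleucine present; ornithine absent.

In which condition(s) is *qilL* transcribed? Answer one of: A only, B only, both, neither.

Condition A:
Ni²⁺ is absent, so GixV is active.
Rhamnulose is present, so VelX is inactive.
Norleucine is present, so GixP is active.
Ornithine is present, so OrvE is inactive.
With repressor GixP bound, *kepE* is not transcribed.
So KepE is not produced.
No repressor is bound and GixV is active, so *qilL* is transcribed.
→ *qilL* is ON in A.
Condition B:
Ni²⁺ is absent, so GixV is active.
Rhamnulose is present, so VelX is inactive.
Norleucine is present, so GixP is active.
Ornithine is absent, so OrvE is active.
With repressor GixP bound, *kepE* is not transcribed.
So KepE is not produced.
No repressor is bound and GixV is active, so *qilL* is transcribed.
→ *qilL* is ON in B.

both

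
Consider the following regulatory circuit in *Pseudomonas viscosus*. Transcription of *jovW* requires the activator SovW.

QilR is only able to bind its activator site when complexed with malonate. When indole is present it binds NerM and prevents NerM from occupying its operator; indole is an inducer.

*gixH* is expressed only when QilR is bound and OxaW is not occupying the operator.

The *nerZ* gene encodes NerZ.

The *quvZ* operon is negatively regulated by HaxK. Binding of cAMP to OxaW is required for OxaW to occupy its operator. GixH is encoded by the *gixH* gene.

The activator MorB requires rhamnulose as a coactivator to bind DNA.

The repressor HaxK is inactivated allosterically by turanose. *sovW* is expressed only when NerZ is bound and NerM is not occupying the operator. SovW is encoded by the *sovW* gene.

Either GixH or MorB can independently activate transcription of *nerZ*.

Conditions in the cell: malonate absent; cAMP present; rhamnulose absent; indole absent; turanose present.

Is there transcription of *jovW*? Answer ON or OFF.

OFF

Malonate is absent, so QilR is inactive.
cAMP is present, so OxaW is active.
With repressor OxaW bound, *gixH* is not transcribed.
So GixH is not produced.
Rhamnulose is absent, so MorB is inactive.
No activator is available at the *nerZ* promoter, so *nerZ* is not transcribed.
So NerZ is not produced.
Indole is absent, so NerM is active.
With repressor NerM bound, *sovW* is not transcribed.
So SovW is not produced.
Required activator SovW is absent, so *jovW* is not transcribed.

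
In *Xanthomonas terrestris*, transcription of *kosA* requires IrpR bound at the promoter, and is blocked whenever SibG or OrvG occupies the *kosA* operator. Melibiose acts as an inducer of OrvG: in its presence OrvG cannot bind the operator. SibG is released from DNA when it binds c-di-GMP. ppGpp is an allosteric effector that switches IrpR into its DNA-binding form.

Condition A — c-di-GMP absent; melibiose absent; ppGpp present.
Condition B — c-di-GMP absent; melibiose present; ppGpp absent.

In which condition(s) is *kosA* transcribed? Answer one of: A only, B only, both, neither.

neither

Condition A:
c-di-GMP is absent, so SibG is active.
Melibiose is absent, so OrvG is active.
ppGpp is present, so IrpR is active.
With repressor SibG bound, *kosA* is not transcribed.
→ *kosA* is OFF in A.
Condition B:
c-di-GMP is absent, so SibG is active.
Melibiose is present, so OrvG is inactive.
ppGpp is absent, so IrpR is inactive.
With repressor SibG bound, *kosA* is not transcribed.
→ *kosA* is OFF in B.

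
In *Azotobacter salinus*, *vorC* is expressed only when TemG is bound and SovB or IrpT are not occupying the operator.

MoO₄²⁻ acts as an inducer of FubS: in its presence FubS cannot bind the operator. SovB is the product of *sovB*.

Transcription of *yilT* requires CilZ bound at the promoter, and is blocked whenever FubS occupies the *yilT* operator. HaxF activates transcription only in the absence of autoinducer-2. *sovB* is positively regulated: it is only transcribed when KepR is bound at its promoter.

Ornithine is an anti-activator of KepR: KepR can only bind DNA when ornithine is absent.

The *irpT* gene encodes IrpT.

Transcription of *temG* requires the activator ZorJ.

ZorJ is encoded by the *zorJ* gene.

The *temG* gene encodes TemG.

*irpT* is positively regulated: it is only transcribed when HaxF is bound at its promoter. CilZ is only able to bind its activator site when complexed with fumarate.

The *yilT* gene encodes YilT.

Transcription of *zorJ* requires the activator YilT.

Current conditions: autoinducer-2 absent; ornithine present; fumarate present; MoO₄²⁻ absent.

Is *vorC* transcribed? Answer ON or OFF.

OFF

MoO₄²⁻ is absent, so FubS is active.
Fumarate is present, so CilZ is active.
With repressor FubS bound, *yilT* is not transcribed.
So YilT is not produced.
Required activator YilT is absent, so *zorJ* is not transcribed.
So ZorJ is not produced.
Required activator ZorJ is absent, so *temG* is not transcribed.
So TemG is not produced.
Ornithine is present, so KepR is inactive.
Required activator KepR is absent, so *sovB* is not transcribed.
So SovB is not produced.
Autoinducer-2 is absent, so HaxF is active.
No repressor is bound and HaxF is active, so *irpT* is transcribed.
So IrpT is produced and active.
With repressor IrpT bound, *vorC* is not transcribed.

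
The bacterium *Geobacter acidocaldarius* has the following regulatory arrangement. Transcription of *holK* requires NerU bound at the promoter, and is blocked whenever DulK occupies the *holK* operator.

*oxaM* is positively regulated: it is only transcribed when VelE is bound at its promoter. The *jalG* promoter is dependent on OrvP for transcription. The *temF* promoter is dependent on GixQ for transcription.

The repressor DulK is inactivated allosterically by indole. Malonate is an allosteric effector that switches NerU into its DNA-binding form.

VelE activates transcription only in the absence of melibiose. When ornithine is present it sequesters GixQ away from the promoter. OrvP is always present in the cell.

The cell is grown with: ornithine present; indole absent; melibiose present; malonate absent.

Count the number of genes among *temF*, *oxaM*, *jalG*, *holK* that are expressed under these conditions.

1

Ornithine is present, so GixQ is inactive.
Required activator GixQ is absent, so *temF* is not transcribed.
→ *temF* is OFF.
Melibiose is present, so VelE is inactive.
Required activator VelE is absent, so *oxaM* is not transcribed.
→ *oxaM* is OFF.
OrvP is produced constitutively and is active.
No repressor is bound and OrvP is active, so *jalG* is transcribed.
→ *jalG* is ON.
Malonate is absent, so NerU is inactive.
Indole is absent, so DulK is active.
With repressor DulK bound, *holK* is not transcribed.
→ *holK* is OFF.
1 of the 4 genes is transcribed.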